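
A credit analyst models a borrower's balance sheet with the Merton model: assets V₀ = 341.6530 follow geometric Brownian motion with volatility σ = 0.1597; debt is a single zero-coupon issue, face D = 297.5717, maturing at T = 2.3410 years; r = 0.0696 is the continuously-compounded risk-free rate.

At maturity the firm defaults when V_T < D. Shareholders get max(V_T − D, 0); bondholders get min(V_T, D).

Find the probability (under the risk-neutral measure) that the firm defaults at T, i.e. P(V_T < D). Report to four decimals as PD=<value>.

PD=0.1335

d₁ = [ln(V₀/D) + (r + σ²/2)T] / (σ√T)
   = [ln(341.6530/297.5717) + (0.0696 + 0.5·0.1597²)·2.3410] / (0.1597·√2.3410)
   = [0.138140 + 0.192786] / 0.244346 = 1.354335
d₂ = d₁ − σ√T = 1.354335 − 0.244346 = 1.109988
risk-neutral PD = N(−d₂) = N(-1.109988) = 0.133502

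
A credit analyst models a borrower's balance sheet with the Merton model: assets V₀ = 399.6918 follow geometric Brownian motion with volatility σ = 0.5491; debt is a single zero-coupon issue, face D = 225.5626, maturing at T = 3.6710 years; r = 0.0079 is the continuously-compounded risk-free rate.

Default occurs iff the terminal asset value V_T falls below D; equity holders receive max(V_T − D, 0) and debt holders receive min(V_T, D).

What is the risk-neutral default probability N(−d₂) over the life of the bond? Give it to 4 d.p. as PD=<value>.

d₁ = [ln(V₀/D) + (r + σ²/2)T] / (σ√T)
   = [ln(399.6918/225.5626) + (0.0079 + 0.5·0.5491²)·3.6710] / (0.5491·√3.6710)
   = [0.572096 + 0.582424] / 1.052068 = 1.097382
d₂ = d₁ − σ√T = 1.097382 − 1.052068 = 0.045314
risk-neutral PD = N(−d₂) = N(-0.045314) = 0.481928

PD=0.4819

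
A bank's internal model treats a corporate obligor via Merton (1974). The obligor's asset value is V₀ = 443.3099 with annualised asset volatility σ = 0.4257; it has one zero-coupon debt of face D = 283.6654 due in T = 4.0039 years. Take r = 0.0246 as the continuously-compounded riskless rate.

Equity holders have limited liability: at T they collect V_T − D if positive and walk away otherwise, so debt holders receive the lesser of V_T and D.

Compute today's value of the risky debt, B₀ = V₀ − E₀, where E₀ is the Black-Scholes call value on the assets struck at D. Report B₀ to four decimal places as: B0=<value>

B0=213.8140

d₁ = [ln(V₀/D) + (r + σ²/2)T] / (σ√T)
   = [ln(443.3099/283.6654) + (0.0246 + 0.5·0.4257²)·4.0039] / (0.4257·√4.0039)
   = [0.446474 + 0.461290] / 0.851815 = 1.065682
d₂ = d₁ − σ√T = 1.065682 − 0.851815 = 0.213867
N(d₁) = 0.856716,  N(d₂) = 0.584675,  e^(−rT) = 0.906199
E₀ = V₀·N(d₁) − D·e^(−rT)·N(d₂)
   = 443.3099·0.856716 − 283.6654·0.906199·0.584675 = 229.495869
B₀ = V₀ − E₀ = 443.3099 − 229.495869 = 213.814031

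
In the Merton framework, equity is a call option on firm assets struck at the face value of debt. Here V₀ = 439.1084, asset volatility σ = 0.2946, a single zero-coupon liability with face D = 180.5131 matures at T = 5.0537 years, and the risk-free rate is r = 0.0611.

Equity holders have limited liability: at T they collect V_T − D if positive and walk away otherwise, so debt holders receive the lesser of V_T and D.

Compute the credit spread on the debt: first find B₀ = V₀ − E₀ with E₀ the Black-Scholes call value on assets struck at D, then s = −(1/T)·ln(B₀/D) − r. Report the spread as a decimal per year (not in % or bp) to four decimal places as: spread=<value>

spread=0.0032

d₁ = [ln(V₀/D) + (r + σ²/2)T] / (σ√T)
   = [ln(439.1084/180.5131) + (0.0611 + 0.5·0.2946²)·5.0537] / (0.2946·√5.0537)
   = [0.888943 + 0.528084] / 0.662274 = 2.139640
d₂ = d₁ − σ√T = 2.139640 − 0.662274 = 1.477366
N(d₁) = 0.983808,  N(d₂) = 0.930211,  e^(−rT) = 0.734342
E₀ = V₀·N(d₁) − D·e^(−rT)·N(d₂)
   = 439.1084·0.983808 − 180.5131·0.734342·0.930211 = 308.691193
B₀ = V₀ − E₀ = 439.1084 − 308.691193 = 130.417207
spread = −(1/T)·ln(B₀/D) − r = −(1/5.0537)·ln(130.417207/180.5131) − 0.0611 = 0.00322213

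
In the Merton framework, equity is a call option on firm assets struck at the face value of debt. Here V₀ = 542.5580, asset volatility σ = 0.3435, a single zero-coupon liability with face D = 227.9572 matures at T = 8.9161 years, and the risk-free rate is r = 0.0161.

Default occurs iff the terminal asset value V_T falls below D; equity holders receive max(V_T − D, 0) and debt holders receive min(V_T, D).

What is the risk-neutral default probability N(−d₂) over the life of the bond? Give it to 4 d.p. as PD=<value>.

PD=0.3183

d₁ = [ln(V₀/D) + (r + σ²/2)T] / (σ√T)
   = [ln(542.5580/227.9572) + (0.0161 + 0.5·0.3435²)·8.9161] / (0.3435·√8.9161)
   = [0.867137 + 0.669565] / 1.025685 = 1.498219
d₂ = d₁ − σ√T = 1.498219 − 1.025685 = 0.472534
risk-neutral PD = N(−d₂) = N(-0.472534) = 0.318273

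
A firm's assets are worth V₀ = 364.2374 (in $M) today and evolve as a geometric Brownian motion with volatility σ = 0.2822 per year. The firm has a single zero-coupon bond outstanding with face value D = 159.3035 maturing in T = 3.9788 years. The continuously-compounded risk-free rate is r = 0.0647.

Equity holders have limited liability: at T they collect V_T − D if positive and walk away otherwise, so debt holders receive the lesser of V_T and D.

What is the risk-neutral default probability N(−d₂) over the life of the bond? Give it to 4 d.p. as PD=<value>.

PD=0.0500

d₁ = [ln(V₀/D) + (r + σ²/2)T] / (σ√T)
   = [ln(364.2374/159.3035) + (0.0647 + 0.5·0.2822²)·3.9788] / (0.2822·√3.9788)
   = [0.826995 + 0.415858] / 0.562902 = 2.207936
d₂ = d₁ − σ√T = 2.207936 − 0.562902 = 1.645034
risk-neutral PD = N(−d₂) = N(-1.645034) = 0.049981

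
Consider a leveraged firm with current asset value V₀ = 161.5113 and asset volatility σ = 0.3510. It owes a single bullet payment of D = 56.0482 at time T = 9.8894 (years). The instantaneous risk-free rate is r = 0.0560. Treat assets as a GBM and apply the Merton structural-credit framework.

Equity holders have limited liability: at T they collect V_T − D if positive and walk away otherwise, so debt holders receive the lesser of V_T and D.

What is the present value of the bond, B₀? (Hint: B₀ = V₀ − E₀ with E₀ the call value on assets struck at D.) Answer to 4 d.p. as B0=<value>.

B0=29.9258

d₁ = [ln(V₀/D) + (r + σ²/2)T] / (σ√T)
   = [ln(161.5113/56.0482) + (0.0560 + 0.5·0.3510²)·9.8894] / (0.3510·√9.8894)
   = [1.058363 + 1.162998] / 1.103804 = 2.012459
d₂ = d₁ − σ√T = 2.012459 − 1.103804 = 0.908655
N(d₁) = 0.977914,  N(d₂) = 0.818234,  e^(−rT) = 0.574758
E₀ = V₀·N(d₁) − D·e^(−rT)·N(d₂)
   = 161.5113·0.977914 − 56.0482·0.574758·0.818234 = 131.585494
B₀ = V₀ − E₀ = 161.5113 − 131.585494 = 29.925806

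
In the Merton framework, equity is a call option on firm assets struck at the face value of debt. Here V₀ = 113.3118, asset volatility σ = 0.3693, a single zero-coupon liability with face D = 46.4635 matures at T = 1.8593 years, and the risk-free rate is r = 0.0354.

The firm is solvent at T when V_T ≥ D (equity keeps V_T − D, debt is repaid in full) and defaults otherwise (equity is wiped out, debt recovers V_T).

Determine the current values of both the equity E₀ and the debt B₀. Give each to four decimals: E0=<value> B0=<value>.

d₁ = [ln(V₀/D) + (r + σ²/2)T] / (σ√T)
   = [ln(113.3118/46.4635) + (0.0354 + 0.5·0.3693²)·1.8593] / (0.3693·√1.8593)
   = [0.891476 + 0.192607] / 0.503563 = 2.152825
d₂ = d₁ − σ√T = 2.152825 − 0.503563 = 1.649261
N(d₁) = 0.984334,  N(d₂) = 0.950453,  e^(−rT) = 0.936300
E₀ = V₀·N(d₁) − D·e^(−rT)·N(d₂)
   = 113.3118·0.984334 − 46.4635·0.936300·0.950453 = 70.188335
B₀ = V₀ − E₀ = 113.3118 − 70.188335 = 43.123465

E0=70.1883 B0=43.1235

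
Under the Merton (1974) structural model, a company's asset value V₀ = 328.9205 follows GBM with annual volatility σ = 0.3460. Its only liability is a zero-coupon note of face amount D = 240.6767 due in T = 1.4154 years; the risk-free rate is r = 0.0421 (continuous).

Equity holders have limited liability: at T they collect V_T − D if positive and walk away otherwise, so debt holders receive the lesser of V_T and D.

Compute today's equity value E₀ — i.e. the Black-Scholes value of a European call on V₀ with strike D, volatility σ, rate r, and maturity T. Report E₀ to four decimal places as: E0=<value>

d₁ = [ln(V₀/D) + (r + σ²/2)T] / (σ√T)
   = [ln(328.9205/240.6767) + (0.0421 + 0.5·0.3460²)·1.4154] / (0.3460·√1.4154)
   = [0.312362 + 0.144311] / 0.411638 = 1.109404
d₂ = d₁ − σ√T = 1.109404 − 0.411638 = 0.697765
N(d₁) = 0.866372,  N(d₂) = 0.757338,  e^(−rT) = 0.942152
E₀ = V₀·N(d₁) − D·e^(−rT)·N(d₂)
   = 328.9205·0.866372 − 240.6767·0.942152·0.757338 = 113.237984

E0=113.2380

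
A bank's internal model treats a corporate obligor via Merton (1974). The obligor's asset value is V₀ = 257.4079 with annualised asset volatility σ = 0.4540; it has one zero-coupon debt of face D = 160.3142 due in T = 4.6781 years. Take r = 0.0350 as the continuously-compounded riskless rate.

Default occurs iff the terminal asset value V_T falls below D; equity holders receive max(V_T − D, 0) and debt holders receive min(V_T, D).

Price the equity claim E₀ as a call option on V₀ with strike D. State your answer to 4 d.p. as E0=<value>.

E0=148.0836

d₁ = [ln(V₀/D) + (r + σ²/2)T] / (σ√T)
   = [ln(257.4079/160.3142) + (0.0350 + 0.5·0.4540²)·4.6781] / (0.4540·√4.6781)
   = [0.473526 + 0.645849] / 0.981953 = 1.139948
d₂ = d₁ − σ√T = 1.139948 − 0.981953 = 0.157996
N(d₁) = 0.872846,  N(d₂) = 0.562770,  e^(−rT) = 0.848968
E₀ = V₀·N(d₁) − D·e^(−rT)·N(d₂)
   = 257.4079·0.872846 − 160.3142·0.848968·0.562770 = 148.083565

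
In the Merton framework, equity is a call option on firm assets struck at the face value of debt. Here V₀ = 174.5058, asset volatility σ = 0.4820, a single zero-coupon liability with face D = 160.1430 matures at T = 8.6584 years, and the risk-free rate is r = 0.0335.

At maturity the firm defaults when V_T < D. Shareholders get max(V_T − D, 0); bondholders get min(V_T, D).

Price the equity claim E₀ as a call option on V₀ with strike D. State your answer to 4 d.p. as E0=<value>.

d₁ = [ln(V₀/D) + (r + σ²/2)T] / (σ√T)
   = [ln(174.5058/160.1430) + (0.0335 + 0.5·0.4820²)·8.6584] / (0.4820·√8.6584)
   = [0.085891 + 1.295833] / 1.418293 = 0.974217
d₂ = d₁ − σ√T = 0.974217 − 1.418293 = -0.444076
N(d₁) = 0.835025,  N(d₂) = 0.328494,  e^(−rT) = 0.748221
E₀ = V₀·N(d₁) − D·e^(−rT)·N(d₂)
   = 174.5058·0.835025 − 160.1430·0.748221·0.328494 = 106.355873

E0=106.3559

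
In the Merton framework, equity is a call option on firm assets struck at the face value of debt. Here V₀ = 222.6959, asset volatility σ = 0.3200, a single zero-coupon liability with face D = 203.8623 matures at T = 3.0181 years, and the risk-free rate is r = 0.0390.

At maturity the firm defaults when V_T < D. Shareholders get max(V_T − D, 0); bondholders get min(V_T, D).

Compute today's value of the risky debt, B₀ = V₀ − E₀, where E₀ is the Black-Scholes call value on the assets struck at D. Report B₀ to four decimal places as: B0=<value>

d₁ = [ln(V₀/D) + (r + σ²/2)T] / (σ√T)
   = [ln(222.6959/203.8623) + (0.0390 + 0.5·0.3200²)·3.0181] / (0.3200·√3.0181)
   = [0.088362 + 0.272233] / 0.555926 = 0.648639
d₂ = d₁ − σ√T = 0.648639 − 0.555926 = 0.092713
N(d₁) = 0.741714,  N(d₂) = 0.536934,  e^(−rT) = 0.888957
E₀ = V₀·N(d₁) − D·e^(−rT)·N(d₂)
   = 222.6959·0.741714 − 203.8623·0.888957·0.536934 = 67.870822
B₀ = V₀ − E₀ = 222.6959 − 67.870822 = 154.825078

B0=154.8251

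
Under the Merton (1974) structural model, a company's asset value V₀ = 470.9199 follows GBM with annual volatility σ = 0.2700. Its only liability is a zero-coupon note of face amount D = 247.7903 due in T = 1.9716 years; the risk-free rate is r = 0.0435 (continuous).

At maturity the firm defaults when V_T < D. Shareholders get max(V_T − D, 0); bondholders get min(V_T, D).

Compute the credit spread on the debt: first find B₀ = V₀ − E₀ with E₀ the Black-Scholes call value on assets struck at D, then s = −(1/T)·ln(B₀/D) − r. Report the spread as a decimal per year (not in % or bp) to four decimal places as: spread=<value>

d₁ = [ln(V₀/D) + (r + σ²/2)T] / (σ√T)
   = [ln(470.9199/247.7903) + (0.0435 + 0.5·0.2700²)·1.9716] / (0.2700·√1.9716)
   = [0.642105 + 0.157629] / 0.379117 = 2.109467
d₂ = d₁ − σ√T = 2.109467 − 0.379117 = 1.730350
N(d₁) = 0.982548,  N(d₂) = 0.958216,  e^(−rT) = 0.917810
E₀ = V₀·N(d₁) − D·e^(−rT)·N(d₂)
   = 470.9199·0.982548 − 247.7903·0.917810·0.958216 = 244.779534
B₀ = V₀ − E₀ = 470.9199 − 244.779534 = 226.140366
spread = −(1/T)·ln(B₀/D) − r = −(1/1.9716)·ln(226.140366/247.7903) − 0.0435 = 0.00287195

spread=0.0029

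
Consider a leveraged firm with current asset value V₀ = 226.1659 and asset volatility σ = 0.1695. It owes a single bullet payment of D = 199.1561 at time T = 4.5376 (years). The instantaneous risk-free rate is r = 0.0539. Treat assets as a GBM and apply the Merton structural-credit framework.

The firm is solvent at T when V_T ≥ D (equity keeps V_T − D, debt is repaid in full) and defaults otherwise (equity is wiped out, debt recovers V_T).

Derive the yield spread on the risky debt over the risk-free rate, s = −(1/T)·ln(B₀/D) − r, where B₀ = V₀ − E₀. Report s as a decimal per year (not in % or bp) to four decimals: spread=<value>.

spread=0.0076

d₁ = [ln(V₀/D) + (r + σ²/2)T] / (σ√T)
   = [ln(226.1659/199.1561) + (0.0539 + 0.5·0.1695²)·4.5376] / (0.1695·√4.5376)
   = [0.127180 + 0.309760] / 0.361063 = 1.210149
d₂ = d₁ − σ√T = 1.210149 − 0.361063 = 0.849086
N(d₁) = 0.886889,  N(d₂) = 0.802083,  e^(−rT) = 0.783036
E₀ = V₀·N(d₁) − D·e^(−rT)·N(d₂)
   = 226.1659·0.886889 − 199.1561·0.783036·0.802083 = 75.502081
B₀ = V₀ − E₀ = 226.1659 − 75.502081 = 150.663819
spread = −(1/T)·ln(B₀/D) − r = −(1/4.5376)·ln(150.663819/199.1561) − 0.0539 = 0.00759461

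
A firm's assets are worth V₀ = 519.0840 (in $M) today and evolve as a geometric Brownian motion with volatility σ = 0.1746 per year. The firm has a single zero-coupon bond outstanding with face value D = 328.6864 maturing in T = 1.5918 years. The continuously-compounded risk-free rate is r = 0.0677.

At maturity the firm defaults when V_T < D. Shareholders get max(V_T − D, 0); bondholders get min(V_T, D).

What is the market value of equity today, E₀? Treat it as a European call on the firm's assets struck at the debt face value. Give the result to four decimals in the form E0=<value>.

d₁ = [ln(V₀/D) + (r + σ²/2)T] / (σ√T)
   = [ln(519.0840/328.6864) + (0.0677 + 0.5·0.1746²)·1.5918] / (0.1746·√1.5918)
   = [0.456962 + 0.132028] / 0.220287 = 2.673740
d₂ = d₁ − σ√T = 2.673740 − 0.220287 = 2.453453
N(d₁) = 0.996249,  N(d₂) = 0.992925,  e^(−rT) = 0.897839
E₀ = V₀·N(d₁) − D·e^(−rT)·N(d₂)
   = 519.0840·0.996249 − 328.6864·0.897839·0.992925 = 224.117560

E0=224.1176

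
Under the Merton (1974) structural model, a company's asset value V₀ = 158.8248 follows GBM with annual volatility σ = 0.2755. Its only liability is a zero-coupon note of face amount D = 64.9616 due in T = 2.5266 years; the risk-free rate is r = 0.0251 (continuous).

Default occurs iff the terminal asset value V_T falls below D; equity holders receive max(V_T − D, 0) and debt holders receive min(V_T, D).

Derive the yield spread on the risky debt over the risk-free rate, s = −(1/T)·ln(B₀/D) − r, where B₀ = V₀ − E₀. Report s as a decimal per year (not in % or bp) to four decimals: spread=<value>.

spread=0.0014

d₁ = [ln(V₀/D) + (r + σ²/2)T] / (σ√T)
   = [ln(158.8248/64.9616) + (0.0251 + 0.5·0.2755²)·2.5266] / (0.2755·√2.5266)
   = [0.894005 + 0.159302] / 0.437915 = 2.405279
d₂ = d₁ − σ√T = 2.405279 − 0.437915 = 1.967364
N(d₁) = 0.991920,  N(d₂) = 0.975429,  e^(−rT) = 0.938551
E₀ = V₀·N(d₁) − D·e^(−rT)·N(d₂)
   = 158.8248·0.991920 − 64.9616·0.938551·0.975429 = 98.069752
B₀ = V₀ − E₀ = 158.8248 − 98.069752 = 60.755048
spread = −(1/T)·ln(B₀/D) − r = −(1/2.5266)·ln(60.755048/64.9616) − 0.0251 = 0.00139654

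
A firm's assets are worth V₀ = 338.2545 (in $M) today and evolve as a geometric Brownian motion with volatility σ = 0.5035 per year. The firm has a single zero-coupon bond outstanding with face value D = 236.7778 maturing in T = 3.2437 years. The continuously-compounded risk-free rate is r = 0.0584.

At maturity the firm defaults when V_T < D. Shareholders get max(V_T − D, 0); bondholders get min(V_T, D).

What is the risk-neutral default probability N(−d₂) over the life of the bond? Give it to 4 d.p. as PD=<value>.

d₁ = [ln(V₀/D) + (r + σ²/2)T] / (σ√T)
   = [ln(338.2545/236.7778) + (0.0584 + 0.5·0.5035²)·3.2437] / (0.5035·√3.2437)
   = [0.356676 + 0.600591] / 0.906817 = 1.055634
d₂ = d₁ − σ√T = 1.055634 − 0.906817 = 0.148817
risk-neutral PD = N(−d₂) = N(-0.148817) = 0.440849

PD=0.4408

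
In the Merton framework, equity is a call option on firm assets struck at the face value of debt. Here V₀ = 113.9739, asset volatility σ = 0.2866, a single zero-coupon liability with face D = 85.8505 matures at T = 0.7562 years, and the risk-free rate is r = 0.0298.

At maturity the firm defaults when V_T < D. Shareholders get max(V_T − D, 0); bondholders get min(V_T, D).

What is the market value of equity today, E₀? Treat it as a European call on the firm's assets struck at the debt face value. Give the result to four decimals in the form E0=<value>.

E0=31.3221

d₁ = [ln(V₀/D) + (r + σ²/2)T] / (σ√T)
   = [ln(113.9739/85.8505) + (0.0298 + 0.5·0.2866²)·0.7562] / (0.2866·√0.7562)
   = [0.283362 + 0.053592] / 0.249227 = 1.351997
d₂ = d₁ − σ√T = 1.351997 − 0.249227 = 1.102771
N(d₁) = 0.911812,  N(d₂) = 0.864937,  e^(−rT) = 0.977717
E₀ = V₀·N(d₁) − D·e^(−rT)·N(d₂)
   = 113.9739·0.911812 − 85.8505·0.977717·0.864937 = 31.322130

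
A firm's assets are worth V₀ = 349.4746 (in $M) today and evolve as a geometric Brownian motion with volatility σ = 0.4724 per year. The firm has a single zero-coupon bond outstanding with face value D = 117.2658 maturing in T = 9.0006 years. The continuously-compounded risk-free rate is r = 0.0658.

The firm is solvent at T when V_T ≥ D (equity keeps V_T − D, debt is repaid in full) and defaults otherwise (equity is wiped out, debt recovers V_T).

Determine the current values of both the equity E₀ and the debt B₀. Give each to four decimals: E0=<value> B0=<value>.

d₁ = [ln(V₀/D) + (r + σ²/2)T] / (σ√T)
   = [ln(349.4746/117.2658) + (0.0658 + 0.5·0.4724²)·9.0006] / (0.4724·√9.0006)
   = [1.091988 + 1.596534] / 1.417247 = 1.897003
d₂ = d₁ − σ√T = 1.897003 − 1.417247 = 0.479756
N(d₁) = 0.971086,  N(d₂) = 0.684299,  e^(−rT) = 0.553087
E₀ = V₀·N(d₁) − D·e^(−rT)·N(d₂)
   = 349.4746·0.971086 − 117.2658·0.553087·0.684299 = 294.987526
B₀ = V₀ − E₀ = 349.4746 − 294.987526 = 54.487074

E0=294.9875 B0=54.4871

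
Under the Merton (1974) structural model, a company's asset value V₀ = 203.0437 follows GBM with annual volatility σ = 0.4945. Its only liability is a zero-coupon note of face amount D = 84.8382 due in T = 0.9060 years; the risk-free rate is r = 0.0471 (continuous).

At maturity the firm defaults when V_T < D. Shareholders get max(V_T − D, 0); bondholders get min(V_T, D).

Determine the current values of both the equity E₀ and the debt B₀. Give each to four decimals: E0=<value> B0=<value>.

d₁ = [ln(V₀/D) + (r + σ²/2)T] / (σ√T)
   = [ln(203.0437/84.8382) + (0.0471 + 0.5·0.4945²)·0.9060] / (0.4945·√0.9060)
   = [0.872675 + 0.153445] / 0.470685 = 2.180057
d₂ = d₁ − σ√T = 2.180057 − 0.470685 = 1.709372
N(d₁) = 0.985373,  N(d₂) = 0.956309,  e^(−rT) = 0.958225
E₀ = V₀·N(d₁) − D·e^(−rT)·N(d₂)
   = 203.0437·0.985373 − 84.8382·0.958225·0.956309 = 122.331591
B₀ = V₀ − E₀ = 203.0437 − 122.331591 = 80.712109

E0=122.3316 B0=80.7121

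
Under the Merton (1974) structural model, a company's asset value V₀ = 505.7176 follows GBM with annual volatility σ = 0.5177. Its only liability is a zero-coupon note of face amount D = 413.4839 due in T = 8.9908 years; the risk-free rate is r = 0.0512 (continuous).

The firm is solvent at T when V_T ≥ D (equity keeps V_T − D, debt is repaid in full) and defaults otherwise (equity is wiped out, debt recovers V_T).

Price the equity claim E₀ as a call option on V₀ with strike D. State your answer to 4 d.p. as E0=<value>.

d₁ = [ln(V₀/D) + (r + σ²/2)T] / (σ√T)
   = [ln(505.7176/413.4839) + (0.0512 + 0.5·0.5177²)·8.9908] / (0.5177·√8.9908)
   = [0.201360 + 1.665156] / 1.552306 = 1.202415
d₂ = d₁ − σ√T = 1.202415 − 1.552306 = -0.349891
N(d₁) = 0.885399,  N(d₂) = 0.363210,  e^(−rT) = 0.631076
E₀ = V₀·N(d₁) − D·e^(−rT)·N(d₂)
   = 505.7176·0.885399 − 413.4839·0.631076·0.363210 = 352.985659

E0=352.9857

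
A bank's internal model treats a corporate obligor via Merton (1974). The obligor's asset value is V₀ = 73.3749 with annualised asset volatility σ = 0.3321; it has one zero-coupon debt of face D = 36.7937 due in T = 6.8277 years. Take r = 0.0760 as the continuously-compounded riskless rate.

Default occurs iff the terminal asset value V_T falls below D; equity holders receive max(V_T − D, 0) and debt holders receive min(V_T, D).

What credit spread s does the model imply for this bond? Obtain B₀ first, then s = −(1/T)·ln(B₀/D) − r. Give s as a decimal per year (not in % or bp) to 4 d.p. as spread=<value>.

d₁ = [ln(V₀/D) + (r + σ²/2)T] / (σ√T)
   = [ln(73.3749/36.7937) + (0.0760 + 0.5·0.3321²)·6.8277] / (0.3321·√6.8277)
   = [0.690255 + 0.895420] / 0.867773 = 1.827293
d₂ = d₁ − σ√T = 1.827293 − 0.867773 = 0.959520
N(d₁) = 0.966172,  N(d₂) = 0.831352,  e^(−rT) = 0.595172
E₀ = V₀·N(d₁) − D·e^(−rT)·N(d₂)
   = 73.3749·0.966172 − 36.7937·0.595172·0.831352 = 52.687371
B₀ = V₀ − E₀ = 73.3749 − 52.687371 = 20.687529
spread = −(1/T)·ln(B₀/D) − r = −(1/6.8277)·ln(20.687529/36.7937) − 0.0760 = 0.00833229

spread=0.0083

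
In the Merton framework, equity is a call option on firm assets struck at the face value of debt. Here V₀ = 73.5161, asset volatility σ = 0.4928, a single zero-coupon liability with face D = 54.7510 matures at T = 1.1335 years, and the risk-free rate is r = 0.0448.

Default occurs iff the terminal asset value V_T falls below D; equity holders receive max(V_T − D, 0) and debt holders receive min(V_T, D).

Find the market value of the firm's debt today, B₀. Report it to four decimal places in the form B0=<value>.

d₁ = [ln(V₀/D) + (r + σ²/2)T] / (σ√T)
   = [ln(73.5161/54.7510) + (0.0448 + 0.5·0.4928²)·1.1335] / (0.4928·√1.1335)
   = [0.294709 + 0.188417] / 0.524664 = 0.920829
d₂ = d₁ − σ√T = 0.920829 − 0.524664 = 0.396164
N(d₁) = 0.821430,  N(d₂) = 0.654008,  e^(−rT) = 0.950487
E₀ = V₀·N(d₁) − D·e^(−rT)·N(d₂)
   = 73.5161·0.821430 − 54.7510·0.950487·0.654008 = 26.353677
B₀ = V₀ − E₀ = 73.5161 − 26.353677 = 47.162423

B0=47.1624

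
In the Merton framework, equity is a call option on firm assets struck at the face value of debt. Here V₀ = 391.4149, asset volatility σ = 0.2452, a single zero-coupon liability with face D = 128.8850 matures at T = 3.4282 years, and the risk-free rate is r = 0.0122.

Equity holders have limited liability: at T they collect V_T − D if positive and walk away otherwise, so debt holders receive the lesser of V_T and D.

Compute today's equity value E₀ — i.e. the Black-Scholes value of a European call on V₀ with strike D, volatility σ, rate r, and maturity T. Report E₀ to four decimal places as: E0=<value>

E0=267.9827

d₁ = [ln(V₀/D) + (r + σ²/2)T] / (σ√T)
   = [ln(391.4149/128.8850) + (0.0122 + 0.5·0.2452²)·3.4282] / (0.2452·√3.4282)
   = [1.110848 + 0.144881] / 0.453998 = 2.765937
d₂ = d₁ − σ√T = 2.765937 − 0.453998 = 2.311939
N(d₁) = 0.997162,  N(d₂) = 0.989609,  e^(−rT) = 0.959039
E₀ = V₀·N(d₁) − D·e^(−rT)·N(d₂)
   = 391.4149·0.997162 − 128.8850·0.959039·0.989609 = 267.982721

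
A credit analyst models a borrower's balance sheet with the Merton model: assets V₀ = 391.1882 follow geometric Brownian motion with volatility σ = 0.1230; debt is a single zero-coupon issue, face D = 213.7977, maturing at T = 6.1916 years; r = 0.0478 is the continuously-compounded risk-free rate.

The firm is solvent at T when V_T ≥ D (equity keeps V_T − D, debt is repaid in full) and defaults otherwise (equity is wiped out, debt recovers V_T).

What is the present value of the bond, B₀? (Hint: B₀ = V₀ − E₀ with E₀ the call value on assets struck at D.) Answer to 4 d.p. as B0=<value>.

d₁ = [ln(V₀/D) + (r + σ²/2)T] / (σ√T)
   = [ln(391.1882/213.7977) + (0.0478 + 0.5·0.1230²)·6.1916] / (0.1230·√6.1916)
   = [0.604159 + 0.342795] / 0.306060 = 3.094012
d₂ = d₁ − σ√T = 3.094012 − 0.306060 = 2.787952
N(d₁) = 0.999013,  N(d₂) = 0.997348,  e^(−rT) = 0.743818
E₀ = V₀·N(d₁) − D·e^(−rT)·N(d₂)
   = 391.1882·0.999013 − 213.7977·0.743818·0.997348 = 232.197075
B₀ = V₀ − E₀ = 391.1882 − 232.197075 = 158.991125

B0=158.9911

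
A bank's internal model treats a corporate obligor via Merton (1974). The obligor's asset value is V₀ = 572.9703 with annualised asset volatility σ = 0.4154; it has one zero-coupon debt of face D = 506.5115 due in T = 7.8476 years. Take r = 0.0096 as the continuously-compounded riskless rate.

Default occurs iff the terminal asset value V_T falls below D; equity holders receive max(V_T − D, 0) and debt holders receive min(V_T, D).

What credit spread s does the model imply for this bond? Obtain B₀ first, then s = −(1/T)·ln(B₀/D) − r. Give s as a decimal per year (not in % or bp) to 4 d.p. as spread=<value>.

spread=0.0617

d₁ = [ln(V₀/D) + (r + σ²/2)T] / (σ√T)
   = [ln(572.9703/506.5115) + (0.0096 + 0.5·0.4154²)·7.8476] / (0.4154·√7.8476)
   = [0.123287 + 0.752417] / 1.163684 = 0.752527
d₂ = d₁ − σ√T = 0.752527 − 1.163684 = -0.411156
N(d₁) = 0.774133,  N(d₂) = 0.340479,  e^(−rT) = 0.927431
E₀ = V₀·N(d₁) − D·e^(−rT)·N(d₂)
   = 572.9703·0.774133 − 506.5115·0.927431·0.340479 = 283.613713
B₀ = V₀ − E₀ = 572.9703 − 283.613713 = 289.356587
spread = −(1/T)·ln(B₀/D) − r = −(1/7.8476)·ln(289.356587/506.5115) − 0.0096 = 0.06174503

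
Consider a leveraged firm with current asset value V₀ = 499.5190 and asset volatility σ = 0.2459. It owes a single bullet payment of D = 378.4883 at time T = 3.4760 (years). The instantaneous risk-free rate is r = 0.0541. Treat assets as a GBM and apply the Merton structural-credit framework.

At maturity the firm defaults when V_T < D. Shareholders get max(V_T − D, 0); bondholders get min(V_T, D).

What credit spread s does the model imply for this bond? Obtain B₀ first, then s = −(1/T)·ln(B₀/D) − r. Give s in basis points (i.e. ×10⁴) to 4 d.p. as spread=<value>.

spread=135.5771

d₁ = [ln(V₀/D) + (r + σ²/2)T] / (σ√T)
   = [ln(499.5190/378.4883) + (0.0541 + 0.5·0.2459²)·3.4760] / (0.2459·√3.4760)
   = [0.277460 + 0.293143] / 0.458457 = 1.244618
d₂ = d₁ − σ√T = 1.244618 − 0.458457 = 0.786161
N(d₁) = 0.893364,  N(d₂) = 0.784113,  e^(−rT) = 0.828572
E₀ = V₀·N(d₁) − D·e^(−rT)·N(d₂)
   = 499.5190·0.893364 − 378.4883·0.828572·0.784113 = 200.350501
B₀ = V₀ − E₀ = 499.5190 − 200.350501 = 299.168499
spread = −(1/T)·ln(B₀/D) − r = −(1/3.4760)·ln(299.168499/378.4883) − 0.0541 = 0.01355771
in basis points: 0.01355771 × 10⁴ = 135.5771 bp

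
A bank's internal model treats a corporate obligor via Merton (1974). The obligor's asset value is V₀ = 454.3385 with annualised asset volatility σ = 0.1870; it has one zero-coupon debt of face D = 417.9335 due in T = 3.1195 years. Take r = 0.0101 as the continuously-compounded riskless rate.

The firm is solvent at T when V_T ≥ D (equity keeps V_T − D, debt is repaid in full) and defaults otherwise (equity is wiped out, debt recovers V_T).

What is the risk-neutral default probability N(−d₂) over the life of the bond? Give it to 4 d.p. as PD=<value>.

PD=0.4273

d₁ = [ln(V₀/D) + (r + σ²/2)T] / (σ√T)
   = [ln(454.3385/417.9335) + (0.0101 + 0.5·0.1870²)·3.1195] / (0.1870·√3.1195)
   = [0.083520 + 0.086050] / 0.330281 = 0.513411
d₂ = d₁ − σ√T = 0.513411 − 0.330281 = 0.183129
risk-neutral PD = N(−d₂) = N(-0.183129) = 0.427348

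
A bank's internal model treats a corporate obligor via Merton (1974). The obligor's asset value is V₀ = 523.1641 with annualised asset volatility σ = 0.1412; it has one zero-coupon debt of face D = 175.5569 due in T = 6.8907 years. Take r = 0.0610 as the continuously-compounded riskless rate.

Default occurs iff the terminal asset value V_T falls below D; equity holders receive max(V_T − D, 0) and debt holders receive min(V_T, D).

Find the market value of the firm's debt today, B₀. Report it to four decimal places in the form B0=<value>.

d₁ = [ln(V₀/D) + (r + σ²/2)T] / (σ√T)
   = [ln(523.1641/175.5569) + (0.0610 + 0.5·0.1412²)·6.8907] / (0.1412·√6.8907)
   = [1.091932 + 0.489024] / 0.370652 = 4.265338
d₂ = d₁ − σ√T = 4.265338 − 0.370652 = 3.894686
N(d₁) = 0.999990,  N(d₂) = 0.999951,  e^(−rT) = 0.656828
E₀ = V₀·N(d₁) − D·e^(−rT)·N(d₂)
   = 523.1641·0.999990 − 175.5569·0.656828·0.999951 = 407.853815
B₀ = V₀ − E₀ = 523.1641 − 407.853815 = 115.310285

B0=115.3103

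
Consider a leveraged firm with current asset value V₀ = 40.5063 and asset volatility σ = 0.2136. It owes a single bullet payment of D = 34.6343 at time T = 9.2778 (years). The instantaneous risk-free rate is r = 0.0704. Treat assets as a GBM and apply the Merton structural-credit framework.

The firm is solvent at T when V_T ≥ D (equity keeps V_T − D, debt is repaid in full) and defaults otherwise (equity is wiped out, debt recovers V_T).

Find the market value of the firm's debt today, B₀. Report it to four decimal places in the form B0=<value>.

B0=17.1562

d₁ = [ln(V₀/D) + (r + σ²/2)T] / (σ√T)
   = [ln(40.5063/34.6343) + (0.0704 + 0.5·0.2136²)·9.2778] / (0.2136·√9.2778)
   = [0.156613 + 0.864807] / 0.650615 = 1.569931
d₂ = d₁ − σ√T = 1.569931 − 0.650615 = 0.919316
N(d₁) = 0.941784,  N(d₂) = 0.821035,  e^(−rT) = 0.520400
E₀ = V₀·N(d₁) − D·e^(−rT)·N(d₂)
   = 40.5063·0.941784 − 34.6343·0.520400·0.821035 = 23.350117
B₀ = V₀ − E₀ = 40.5063 − 23.350117 = 17.156183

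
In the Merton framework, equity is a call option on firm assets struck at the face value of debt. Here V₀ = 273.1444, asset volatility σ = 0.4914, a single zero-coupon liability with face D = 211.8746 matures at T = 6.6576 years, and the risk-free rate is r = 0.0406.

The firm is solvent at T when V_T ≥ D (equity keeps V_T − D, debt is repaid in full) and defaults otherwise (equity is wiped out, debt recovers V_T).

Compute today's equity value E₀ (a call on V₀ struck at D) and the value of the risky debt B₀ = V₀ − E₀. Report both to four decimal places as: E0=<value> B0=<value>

E0=166.1318 B0=107.0126

d₁ = [ln(V₀/D) + (r + σ²/2)T] / (σ√T)
   = [ln(273.1444/211.8746) + (0.0406 + 0.5·0.4914²)·6.6576] / (0.4914·√6.6576)
   = [0.254006 + 1.074117] / 1.267926 = 1.047477
d₂ = d₁ − σ√T = 1.047477 − 1.267926 = -0.220450
N(d₁) = 0.852560,  N(d₂) = 0.412760,  e^(−rT) = 0.763152
E₀ = V₀·N(d₁) − D·e^(−rT)·N(d₂)
   = 273.1444·0.852560 − 211.8746·0.763152·0.412760 = 166.131764
B₀ = V₀ − E₀ = 273.1444 − 166.131764 = 107.012636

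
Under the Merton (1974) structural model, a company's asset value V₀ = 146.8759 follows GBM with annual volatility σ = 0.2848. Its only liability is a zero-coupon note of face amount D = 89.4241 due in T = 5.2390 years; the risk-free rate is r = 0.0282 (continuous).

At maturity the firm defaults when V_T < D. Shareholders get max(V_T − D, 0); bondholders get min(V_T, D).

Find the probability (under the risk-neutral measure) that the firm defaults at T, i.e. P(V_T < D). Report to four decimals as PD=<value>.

PD=0.2540

d₁ = [ln(V₀/D) + (r + σ²/2)T] / (σ√T)
   = [ln(146.8759/89.4241) + (0.0282 + 0.5·0.2848²)·5.2390] / (0.2848·√5.2390)
   = [0.496198 + 0.360210] / 0.651875 = 1.313761
d₂ = d₁ − σ√T = 1.313761 − 0.651875 = 0.661887
risk-neutral PD = N(−d₂) = N(-0.661887) = 0.254022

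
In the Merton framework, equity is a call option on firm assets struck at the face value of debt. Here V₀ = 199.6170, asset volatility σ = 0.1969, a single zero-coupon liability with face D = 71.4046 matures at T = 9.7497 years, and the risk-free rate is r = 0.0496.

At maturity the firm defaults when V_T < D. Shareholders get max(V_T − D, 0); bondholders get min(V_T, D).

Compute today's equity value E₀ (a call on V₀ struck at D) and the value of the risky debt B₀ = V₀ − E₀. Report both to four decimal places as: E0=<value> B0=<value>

E0=155.7173 B0=43.8997

d₁ = [ln(V₀/D) + (r + σ²/2)T] / (σ√T)
   = [ln(199.6170/71.4046) + (0.0496 + 0.5·0.1969²)·9.7497] / (0.1969·√9.7497)
   = [1.028038 + 0.672581] / 0.614811 = 2.766087
d₂ = d₁ − σ√T = 2.766087 − 0.614811 = 2.151276
N(d₁) = 0.997163,  N(d₂) = 0.984273,  e^(−rT) = 0.616569
E₀ = V₀·N(d₁) − D·e^(−rT)·N(d₂)
   = 199.6170·0.997163 − 71.4046·0.616569·0.984273 = 155.717296
B₀ = V₀ − E₀ = 199.6170 − 155.717296 = 43.899704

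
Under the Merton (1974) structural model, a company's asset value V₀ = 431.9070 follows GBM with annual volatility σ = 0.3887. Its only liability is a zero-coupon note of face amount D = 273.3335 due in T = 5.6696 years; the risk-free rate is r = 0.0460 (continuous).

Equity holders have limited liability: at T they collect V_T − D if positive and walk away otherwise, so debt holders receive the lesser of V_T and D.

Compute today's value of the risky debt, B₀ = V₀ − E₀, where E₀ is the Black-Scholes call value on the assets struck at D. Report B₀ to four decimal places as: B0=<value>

d₁ = [ln(V₀/D) + (r + σ²/2)T] / (σ√T)
   = [ln(431.9070/273.3335) + (0.0460 + 0.5·0.3887²)·5.6696] / (0.3887·√5.6696)
   = [0.457518 + 0.689105] / 0.925531 = 1.238881
d₂ = d₁ − σ√T = 1.238881 − 0.925531 = 0.313351
N(d₁) = 0.892305,  N(d₂) = 0.622993,  e^(−rT) = 0.770434
E₀ = V₀·N(d₁) − D·e^(−rT)·N(d₂)
   = 431.9070·0.892305 − 273.3335·0.770434·0.622993 = 254.199709
B₀ = V₀ − E₀ = 431.9070 − 254.199709 = 177.707291

B0=177.7073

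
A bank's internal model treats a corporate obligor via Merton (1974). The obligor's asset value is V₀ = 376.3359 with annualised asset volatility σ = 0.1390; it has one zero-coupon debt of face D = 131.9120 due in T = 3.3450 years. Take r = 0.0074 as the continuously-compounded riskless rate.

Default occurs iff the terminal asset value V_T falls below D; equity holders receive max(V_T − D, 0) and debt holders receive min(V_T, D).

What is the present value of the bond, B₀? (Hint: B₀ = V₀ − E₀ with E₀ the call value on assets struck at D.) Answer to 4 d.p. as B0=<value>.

d₁ = [ln(V₀/D) + (r + σ²/2)T] / (σ√T)
   = [ln(376.3359/131.9120) + (0.0074 + 0.5·0.1390²)·3.3450] / (0.1390·√3.3450)
   = [1.048347 + 0.057067] / 0.254222 = 4.348228
d₂ = d₁ − σ√T = 4.348228 − 0.254222 = 4.094006
N(d₁) = 0.999993,  N(d₂) = 0.999979,  e^(−rT) = 0.975551
E₀ = V₀·N(d₁) − D·e^(−rT)·N(d₂)
   = 376.3359·0.999993 − 131.9120·0.975551·0.999979 = 247.649183
B₀ = V₀ − E₀ = 376.3359 − 247.649183 = 128.686717

B0=128.6867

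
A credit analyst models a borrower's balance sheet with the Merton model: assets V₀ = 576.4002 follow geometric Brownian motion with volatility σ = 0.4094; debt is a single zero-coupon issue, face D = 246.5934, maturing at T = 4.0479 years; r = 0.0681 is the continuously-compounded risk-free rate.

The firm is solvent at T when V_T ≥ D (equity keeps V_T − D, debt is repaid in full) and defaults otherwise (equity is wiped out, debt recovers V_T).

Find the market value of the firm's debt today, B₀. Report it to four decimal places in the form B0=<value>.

d₁ = [ln(V₀/D) + (r + σ²/2)T] / (σ√T)
   = [ln(576.4002/246.5934) + (0.0681 + 0.5·0.4094²)·4.0479] / (0.4094·√4.0479)
   = [0.849061 + 0.614893] / 0.823688 = 1.777317
d₂ = d₁ − σ√T = 1.777317 − 0.823688 = 0.953629
N(d₁) = 0.962242,  N(d₂) = 0.829864,  e^(−rT) = 0.759069
E₀ = V₀·N(d₁) − D·e^(−rT)·N(d₂)
   = 576.4002·0.962242 − 246.5934·0.759069·0.829864 = 399.301198
B₀ = V₀ − E₀ = 576.4002 − 399.301198 = 177.099002

B0=177.0990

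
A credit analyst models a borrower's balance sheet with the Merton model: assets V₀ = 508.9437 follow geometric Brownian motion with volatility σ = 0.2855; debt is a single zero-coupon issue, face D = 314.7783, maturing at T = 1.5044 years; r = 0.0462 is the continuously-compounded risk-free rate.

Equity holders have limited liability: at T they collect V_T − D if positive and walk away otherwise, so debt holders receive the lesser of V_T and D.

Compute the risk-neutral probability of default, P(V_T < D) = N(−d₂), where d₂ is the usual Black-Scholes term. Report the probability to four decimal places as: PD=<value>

d₁ = [ln(V₀/D) + (r + σ²/2)T] / (σ√T)
   = [ln(508.9437/314.7783) + (0.0462 + 0.5·0.2855²)·1.5044] / (0.2855·√1.5044)
   = [0.480469 + 0.130815] / 0.350177 = 1.745643
d₂ = d₁ − σ√T = 1.745643 − 0.350177 = 1.395465
risk-neutral PD = N(−d₂) = N(-1.395465) = 0.081438

PD=0.0814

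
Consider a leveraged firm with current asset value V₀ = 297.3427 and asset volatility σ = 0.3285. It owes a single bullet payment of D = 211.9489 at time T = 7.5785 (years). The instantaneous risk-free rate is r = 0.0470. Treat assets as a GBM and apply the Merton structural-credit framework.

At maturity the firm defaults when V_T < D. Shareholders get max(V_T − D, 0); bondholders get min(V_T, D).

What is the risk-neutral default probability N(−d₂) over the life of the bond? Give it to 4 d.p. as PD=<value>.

PD=0.3760

d₁ = [ln(V₀/D) + (r + σ²/2)T] / (σ√T)
   = [ln(297.3427/211.9489) + (0.0470 + 0.5·0.3285²)·7.5785] / (0.3285·√7.5785)
   = [0.338540 + 0.765096] / 0.904330 = 1.220391
d₂ = d₁ − σ√T = 1.220391 − 0.904330 = 0.316061
risk-neutral PD = N(−d₂) = N(-0.316061) = 0.375978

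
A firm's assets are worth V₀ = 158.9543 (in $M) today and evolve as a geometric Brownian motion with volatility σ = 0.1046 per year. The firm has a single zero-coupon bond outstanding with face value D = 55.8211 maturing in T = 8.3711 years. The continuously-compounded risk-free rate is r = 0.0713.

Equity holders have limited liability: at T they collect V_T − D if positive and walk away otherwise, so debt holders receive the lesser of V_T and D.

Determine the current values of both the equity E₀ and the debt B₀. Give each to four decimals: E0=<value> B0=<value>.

d₁ = [ln(V₀/D) + (r + σ²/2)T] / (σ√T)
   = [ln(158.9543/55.8211) + (0.0713 + 0.5·0.1046²)·8.3711] / (0.1046·√8.3711)
   = [1.046465 + 0.642654] / 0.302638 = 5.581325
d₂ = d₁ − σ√T = 5.581325 − 0.302638 = 5.278687
N(d₁) = 1.000000,  N(d₂) = 1.000000,  e^(−rT) = 0.550538
E₀ = V₀·N(d₁) − D·e^(−rT)·N(d₂)
   = 158.9543·1.000000 − 55.8211·0.550538·1.000000 = 128.222667
B₀ = V₀ − E₀ = 158.9543 − 128.222667 = 30.731633

E0=128.2227 B0=30.7316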